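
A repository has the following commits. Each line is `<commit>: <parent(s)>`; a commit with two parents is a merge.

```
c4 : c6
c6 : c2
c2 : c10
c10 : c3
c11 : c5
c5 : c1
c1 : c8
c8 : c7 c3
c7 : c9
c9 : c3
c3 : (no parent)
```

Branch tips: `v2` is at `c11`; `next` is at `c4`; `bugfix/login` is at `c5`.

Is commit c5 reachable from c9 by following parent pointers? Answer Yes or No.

No

Ancestors of c9: {c3, c9}.
c5 is not in that set, so it is not an ancestor of c9.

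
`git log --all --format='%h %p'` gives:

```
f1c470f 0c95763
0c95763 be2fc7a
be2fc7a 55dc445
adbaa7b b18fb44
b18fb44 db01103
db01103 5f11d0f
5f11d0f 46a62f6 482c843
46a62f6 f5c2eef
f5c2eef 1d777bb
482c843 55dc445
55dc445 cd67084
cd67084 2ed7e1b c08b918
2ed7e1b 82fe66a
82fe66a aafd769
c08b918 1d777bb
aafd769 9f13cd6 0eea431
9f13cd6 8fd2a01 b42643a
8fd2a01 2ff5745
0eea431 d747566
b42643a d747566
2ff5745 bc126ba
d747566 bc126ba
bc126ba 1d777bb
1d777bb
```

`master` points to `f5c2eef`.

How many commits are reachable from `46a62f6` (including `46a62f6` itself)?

3

Walking parent pointers from 46a62f6: reachable set = {1d777bb, 46a62f6, f5c2eef}.
That is 3 commits.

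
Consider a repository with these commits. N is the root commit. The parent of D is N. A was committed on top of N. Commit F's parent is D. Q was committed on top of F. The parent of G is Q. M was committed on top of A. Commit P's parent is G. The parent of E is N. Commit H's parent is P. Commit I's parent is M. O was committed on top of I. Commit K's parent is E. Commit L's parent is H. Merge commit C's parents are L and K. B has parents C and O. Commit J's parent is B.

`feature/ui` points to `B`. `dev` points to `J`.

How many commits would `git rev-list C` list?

11

Walking parent pointers from C: reachable set = {C, D, E, F, G, H, K, L, N, P, Q}.
That is 11 commits.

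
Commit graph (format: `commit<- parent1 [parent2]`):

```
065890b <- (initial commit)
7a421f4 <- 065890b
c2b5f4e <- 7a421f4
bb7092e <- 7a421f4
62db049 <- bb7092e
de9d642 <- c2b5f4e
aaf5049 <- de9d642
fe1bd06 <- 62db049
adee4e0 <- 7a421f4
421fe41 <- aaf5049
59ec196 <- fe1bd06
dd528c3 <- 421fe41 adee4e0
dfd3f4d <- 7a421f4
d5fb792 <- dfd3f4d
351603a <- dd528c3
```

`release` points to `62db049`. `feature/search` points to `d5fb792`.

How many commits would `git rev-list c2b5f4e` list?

Walking parent pointers from c2b5f4e: reachable set = {065890b, 7a421f4, c2b5f4e}.
That is 3 commits.

3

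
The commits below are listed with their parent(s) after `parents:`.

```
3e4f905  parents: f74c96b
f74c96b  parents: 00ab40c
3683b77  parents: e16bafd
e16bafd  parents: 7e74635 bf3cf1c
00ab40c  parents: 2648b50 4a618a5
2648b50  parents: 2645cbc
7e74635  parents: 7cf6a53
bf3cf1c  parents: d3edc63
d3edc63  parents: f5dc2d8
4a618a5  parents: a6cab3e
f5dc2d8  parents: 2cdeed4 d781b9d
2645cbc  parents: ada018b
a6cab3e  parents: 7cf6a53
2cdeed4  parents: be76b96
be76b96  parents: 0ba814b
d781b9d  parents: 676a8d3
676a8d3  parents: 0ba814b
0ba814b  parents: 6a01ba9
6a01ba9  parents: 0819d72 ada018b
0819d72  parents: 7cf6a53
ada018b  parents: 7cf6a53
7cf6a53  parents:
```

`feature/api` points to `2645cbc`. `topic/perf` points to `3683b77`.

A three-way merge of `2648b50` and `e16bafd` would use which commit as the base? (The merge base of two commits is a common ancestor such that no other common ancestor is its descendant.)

Ancestors of 2648b50: {2645cbc, 2648b50, 7cf6a53, ada018b}.
Ancestors of e16bafd: {0819d72, 0ba814b, 2cdeed4, 676a8d3, 6a01ba9, 7cf6a53, 7e74635, ada018b, be76b96, bf3cf1c, d3edc63, d781b9d, e16bafd, f5dc2d8}.
Common ancestors: {7cf6a53, ada018b}.
Among these, ada018b is not an ancestor of any other common ancestor — it is the merge base.

ada018b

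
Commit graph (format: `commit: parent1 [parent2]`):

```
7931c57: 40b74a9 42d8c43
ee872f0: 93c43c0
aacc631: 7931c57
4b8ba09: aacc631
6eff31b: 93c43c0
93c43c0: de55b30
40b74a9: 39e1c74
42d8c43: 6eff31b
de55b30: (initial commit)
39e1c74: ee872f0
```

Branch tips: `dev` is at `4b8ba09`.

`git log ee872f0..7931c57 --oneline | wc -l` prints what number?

5

Reachable from 7931c57: {39e1c74, 40b74a9, 42d8c43, 6eff31b, 7931c57, 93c43c0, de55b30, ee872f0}.
Reachable from ee872f0: {93c43c0, de55b30, ee872f0}.
In 7931c57's history but not ee872f0's: {39e1c74, 40b74a9, 42d8c43, 6eff31b, 7931c57} — 5 commits.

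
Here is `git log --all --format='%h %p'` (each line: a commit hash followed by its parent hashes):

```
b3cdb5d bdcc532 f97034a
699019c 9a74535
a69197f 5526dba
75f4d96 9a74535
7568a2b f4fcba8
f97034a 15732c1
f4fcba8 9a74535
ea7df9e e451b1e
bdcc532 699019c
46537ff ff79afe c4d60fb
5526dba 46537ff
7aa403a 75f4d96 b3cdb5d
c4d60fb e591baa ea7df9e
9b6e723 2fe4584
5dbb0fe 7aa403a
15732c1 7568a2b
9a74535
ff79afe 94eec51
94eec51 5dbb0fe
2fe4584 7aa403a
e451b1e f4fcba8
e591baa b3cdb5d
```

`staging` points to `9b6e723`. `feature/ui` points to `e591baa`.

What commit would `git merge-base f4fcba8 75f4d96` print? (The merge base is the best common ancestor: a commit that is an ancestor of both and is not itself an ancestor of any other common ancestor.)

9a74535

Ancestors of f4fcba8: {9a74535, f4fcba8}.
Ancestors of 75f4d96: {75f4d96, 9a74535}.
Common ancestors: {9a74535}.
The only common ancestor is 9a74535, so it is the merge base.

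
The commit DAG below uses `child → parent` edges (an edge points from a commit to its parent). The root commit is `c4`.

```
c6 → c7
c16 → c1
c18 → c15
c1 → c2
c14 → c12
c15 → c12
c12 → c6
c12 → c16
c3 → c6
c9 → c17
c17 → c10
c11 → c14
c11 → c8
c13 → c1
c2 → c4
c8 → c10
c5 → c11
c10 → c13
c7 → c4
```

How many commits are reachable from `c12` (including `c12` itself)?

Walking parent pointers from c12: reachable set = {c1, c12, c16, c2, c4, c6, c7}.
That is 7 commits.

7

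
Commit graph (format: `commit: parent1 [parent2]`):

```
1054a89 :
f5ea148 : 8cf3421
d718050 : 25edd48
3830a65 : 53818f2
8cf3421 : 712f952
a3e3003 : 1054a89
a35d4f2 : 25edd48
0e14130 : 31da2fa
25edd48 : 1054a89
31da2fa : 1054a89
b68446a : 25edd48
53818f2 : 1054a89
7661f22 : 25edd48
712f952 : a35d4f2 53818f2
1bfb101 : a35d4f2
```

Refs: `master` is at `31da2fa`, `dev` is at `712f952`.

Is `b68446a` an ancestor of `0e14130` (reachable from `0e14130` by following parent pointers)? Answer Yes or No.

No

Ancestors of 0e14130: {0e14130, 1054a89, 31da2fa}.
b68446a is not in that set, so it is not an ancestor of 0e14130.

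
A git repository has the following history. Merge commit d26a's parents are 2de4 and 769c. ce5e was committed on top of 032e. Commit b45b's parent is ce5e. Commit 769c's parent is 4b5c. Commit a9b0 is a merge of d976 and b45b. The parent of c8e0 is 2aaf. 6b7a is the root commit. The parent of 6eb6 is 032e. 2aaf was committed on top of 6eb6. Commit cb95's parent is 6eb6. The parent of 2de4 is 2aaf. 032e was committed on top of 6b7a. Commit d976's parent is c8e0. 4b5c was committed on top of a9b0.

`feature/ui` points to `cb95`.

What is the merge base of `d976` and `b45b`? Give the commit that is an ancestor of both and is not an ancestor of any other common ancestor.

Ancestors of d976: {032e, 2aaf, 6b7a, 6eb6, c8e0, d976}.
Ancestors of b45b: {032e, 6b7a, b45b, ce5e}.
Common ancestors: {032e, 6b7a}.
Among these, 032e is not an ancestor of any other common ancestor — it is the merge base.

032e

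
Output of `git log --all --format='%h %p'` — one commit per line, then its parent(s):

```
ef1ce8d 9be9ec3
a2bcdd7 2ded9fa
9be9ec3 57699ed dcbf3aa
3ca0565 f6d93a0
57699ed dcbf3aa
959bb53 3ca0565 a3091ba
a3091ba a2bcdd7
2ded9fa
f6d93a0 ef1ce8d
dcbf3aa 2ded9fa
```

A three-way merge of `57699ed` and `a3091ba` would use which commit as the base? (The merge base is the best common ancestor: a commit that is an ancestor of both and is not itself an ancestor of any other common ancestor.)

2ded9fa

Ancestors of 57699ed: {2ded9fa, 57699ed, dcbf3aa}.
Ancestors of a3091ba: {2ded9fa, a2bcdd7, a3091ba}.
Common ancestors: {2ded9fa}.
The only common ancestor is 2ded9fa, so it is the merge base.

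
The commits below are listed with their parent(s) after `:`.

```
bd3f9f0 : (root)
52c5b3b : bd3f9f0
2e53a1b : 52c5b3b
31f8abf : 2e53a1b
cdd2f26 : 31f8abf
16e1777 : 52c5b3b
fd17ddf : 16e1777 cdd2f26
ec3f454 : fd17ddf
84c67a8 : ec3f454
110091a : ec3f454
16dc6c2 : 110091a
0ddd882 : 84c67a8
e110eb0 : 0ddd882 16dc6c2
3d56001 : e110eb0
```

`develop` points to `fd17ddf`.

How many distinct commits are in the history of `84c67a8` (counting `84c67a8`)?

Walking parent pointers from 84c67a8: reachable set = {16e1777, 2e53a1b, 31f8abf, 52c5b3b, 84c67a8, bd3f9f0, cdd2f26, ec3f454, fd17ddf}.
That is 9 commits.

9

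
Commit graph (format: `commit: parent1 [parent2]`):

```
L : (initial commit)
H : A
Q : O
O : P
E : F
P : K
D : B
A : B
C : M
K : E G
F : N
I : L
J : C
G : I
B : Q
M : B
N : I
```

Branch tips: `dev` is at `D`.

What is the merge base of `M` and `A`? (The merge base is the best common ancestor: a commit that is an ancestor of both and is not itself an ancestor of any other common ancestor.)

Ancestors of M: {B, E, F, G, I, K, L, M, N, O, P, Q}.
Ancestors of A: {A, B, E, F, G, I, K, L, N, O, P, Q}.
Common ancestors: {B, E, F, G, I, K, L, N, O, P, Q}.
Among these, B is not an ancestor of any other common ancestor — it is the merge base.

B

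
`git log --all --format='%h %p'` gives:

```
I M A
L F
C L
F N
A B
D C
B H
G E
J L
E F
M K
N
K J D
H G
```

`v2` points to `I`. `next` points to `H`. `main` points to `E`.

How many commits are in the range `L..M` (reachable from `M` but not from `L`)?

Reachable from M: {C, D, F, J, K, L, M, N}.
Reachable from L: {F, L, N}.
In M's history but not L's: {C, D, J, K, M} — 5 commits.

5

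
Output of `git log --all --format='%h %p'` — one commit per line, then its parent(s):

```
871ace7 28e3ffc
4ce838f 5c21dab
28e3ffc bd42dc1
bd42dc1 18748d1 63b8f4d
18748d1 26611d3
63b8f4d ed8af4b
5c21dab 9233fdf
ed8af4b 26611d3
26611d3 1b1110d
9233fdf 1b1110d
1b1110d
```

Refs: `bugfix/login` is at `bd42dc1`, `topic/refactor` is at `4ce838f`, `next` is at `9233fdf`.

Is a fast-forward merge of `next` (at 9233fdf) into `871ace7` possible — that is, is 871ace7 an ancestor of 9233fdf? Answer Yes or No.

A fast-forward from 871ace7 to 9233fdf is possible iff 871ace7 is an ancestor of 9233fdf.
Ancestors of 9233fdf: {1b1110d, 9233fdf}.
871ace7 is not among them, so fast-forward is not possible.

No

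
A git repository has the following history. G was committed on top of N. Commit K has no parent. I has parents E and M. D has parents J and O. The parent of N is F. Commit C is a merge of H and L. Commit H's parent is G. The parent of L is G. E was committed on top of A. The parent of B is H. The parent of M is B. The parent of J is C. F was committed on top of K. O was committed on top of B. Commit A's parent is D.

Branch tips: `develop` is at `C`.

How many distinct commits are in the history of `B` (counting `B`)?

Walking parent pointers from B: reachable set = {B, F, G, H, K, N}.
That is 6 commits.

6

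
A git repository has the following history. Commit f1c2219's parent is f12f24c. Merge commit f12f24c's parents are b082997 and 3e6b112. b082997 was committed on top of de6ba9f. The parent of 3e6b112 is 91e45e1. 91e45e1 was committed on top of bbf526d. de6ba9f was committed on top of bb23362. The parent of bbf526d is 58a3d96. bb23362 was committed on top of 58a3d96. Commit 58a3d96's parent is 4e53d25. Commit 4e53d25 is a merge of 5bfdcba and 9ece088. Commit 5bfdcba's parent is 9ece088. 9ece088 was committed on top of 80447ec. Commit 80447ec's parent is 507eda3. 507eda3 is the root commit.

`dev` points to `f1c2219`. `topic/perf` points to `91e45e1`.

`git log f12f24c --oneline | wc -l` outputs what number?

Walking parent pointers from f12f24c: reachable set = {3e6b112, 4e53d25, 507eda3, 58a3d96, 5bfdcba, 80447ec, 91e45e1, 9ece088, b082997, bb23362, bbf526d, de6ba9f, f12f24c}.
That is 13 commits.

13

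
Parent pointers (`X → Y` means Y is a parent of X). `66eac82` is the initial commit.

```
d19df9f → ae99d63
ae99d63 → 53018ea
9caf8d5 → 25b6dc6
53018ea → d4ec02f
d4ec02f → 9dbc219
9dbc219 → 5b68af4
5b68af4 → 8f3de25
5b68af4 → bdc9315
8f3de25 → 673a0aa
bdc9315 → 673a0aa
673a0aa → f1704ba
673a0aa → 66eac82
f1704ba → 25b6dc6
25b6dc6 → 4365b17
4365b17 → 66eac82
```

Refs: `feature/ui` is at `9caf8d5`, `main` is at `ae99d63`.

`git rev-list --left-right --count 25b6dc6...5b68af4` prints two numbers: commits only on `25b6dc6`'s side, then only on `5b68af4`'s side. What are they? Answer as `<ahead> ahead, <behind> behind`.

Reachable from 25b6dc6: {25b6dc6, 4365b17, 66eac82}.
Reachable from 5b68af4: {25b6dc6, 4365b17, 5b68af4, 66eac82, 673a0aa, 8f3de25, bdc9315, f1704ba}.
Only in 25b6dc6's history (ahead): {} — 0.
Only in 5b68af4's history (behind): {5b68af4, 673a0aa, 8f3de25, bdc9315, f1704ba} — 5.

0 ahead, 5 behind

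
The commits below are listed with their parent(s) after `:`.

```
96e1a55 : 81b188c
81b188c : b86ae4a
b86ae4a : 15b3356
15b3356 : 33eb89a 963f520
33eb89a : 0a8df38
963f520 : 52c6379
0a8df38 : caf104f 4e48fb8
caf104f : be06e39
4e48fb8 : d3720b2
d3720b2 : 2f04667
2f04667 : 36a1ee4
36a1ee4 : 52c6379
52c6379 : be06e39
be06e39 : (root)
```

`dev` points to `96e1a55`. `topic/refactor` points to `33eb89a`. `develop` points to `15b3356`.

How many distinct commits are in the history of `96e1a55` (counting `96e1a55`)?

Walking parent pointers from 96e1a55: reachable set = {0a8df38, 15b3356, 2f04667, 33eb89a, 36a1ee4, 4e48fb8, 52c6379, 81b188c, 963f520, 96e1a55, b86ae4a, be06e39, caf104f, d3720b2}.
That is 14 commits.

14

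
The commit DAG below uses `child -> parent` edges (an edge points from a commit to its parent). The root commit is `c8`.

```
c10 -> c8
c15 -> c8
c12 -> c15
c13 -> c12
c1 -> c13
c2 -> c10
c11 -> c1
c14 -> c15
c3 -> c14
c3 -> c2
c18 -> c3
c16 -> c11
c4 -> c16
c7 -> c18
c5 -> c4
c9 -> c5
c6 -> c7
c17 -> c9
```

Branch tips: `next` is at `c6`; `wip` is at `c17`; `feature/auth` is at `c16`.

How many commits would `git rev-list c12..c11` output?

3

Reachable from c11: {c1, c11, c12, c13, c15, c8}.
Reachable from c12: {c12, c15, c8}.
In c11's history but not c12's: {c1, c11, c13} — 3 commits.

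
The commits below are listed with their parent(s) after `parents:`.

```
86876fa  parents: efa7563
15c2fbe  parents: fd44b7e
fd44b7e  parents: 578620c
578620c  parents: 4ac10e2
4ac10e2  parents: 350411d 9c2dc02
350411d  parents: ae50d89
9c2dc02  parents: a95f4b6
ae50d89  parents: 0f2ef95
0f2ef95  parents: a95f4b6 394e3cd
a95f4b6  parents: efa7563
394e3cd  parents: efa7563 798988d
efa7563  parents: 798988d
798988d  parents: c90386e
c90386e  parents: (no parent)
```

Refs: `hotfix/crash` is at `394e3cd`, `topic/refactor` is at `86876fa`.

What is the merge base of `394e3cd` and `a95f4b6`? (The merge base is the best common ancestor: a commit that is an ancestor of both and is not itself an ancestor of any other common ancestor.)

efa7563

Ancestors of 394e3cd: {394e3cd, 798988d, c90386e, efa7563}.
Ancestors of a95f4b6: {798988d, a95f4b6, c90386e, efa7563}.
Common ancestors: {798988d, c90386e, efa7563}.
Among these, efa7563 is not an ancestor of any other common ancestor — it is the merge base.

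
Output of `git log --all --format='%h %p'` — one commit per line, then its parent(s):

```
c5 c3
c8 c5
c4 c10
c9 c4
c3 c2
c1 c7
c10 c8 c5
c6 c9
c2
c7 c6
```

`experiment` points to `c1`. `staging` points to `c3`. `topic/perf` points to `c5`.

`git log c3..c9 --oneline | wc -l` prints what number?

Reachable from c9: {c10, c2, c3, c4, c5, c8, c9}.
Reachable from c3: {c2, c3}.
In c9's history but not c3's: {c10, c4, c5, c8, c9} — 5 commits.

5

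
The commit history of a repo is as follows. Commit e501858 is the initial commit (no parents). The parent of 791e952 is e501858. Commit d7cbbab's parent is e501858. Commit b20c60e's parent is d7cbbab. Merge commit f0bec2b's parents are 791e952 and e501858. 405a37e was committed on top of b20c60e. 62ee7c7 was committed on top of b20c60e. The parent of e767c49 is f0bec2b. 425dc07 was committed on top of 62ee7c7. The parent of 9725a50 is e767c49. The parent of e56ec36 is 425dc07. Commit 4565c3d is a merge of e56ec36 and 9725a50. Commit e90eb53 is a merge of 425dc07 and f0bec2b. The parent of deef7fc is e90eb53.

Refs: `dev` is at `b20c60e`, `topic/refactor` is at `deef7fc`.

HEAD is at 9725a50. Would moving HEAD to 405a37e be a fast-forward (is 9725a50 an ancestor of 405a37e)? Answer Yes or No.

No

A fast-forward from 9725a50 to 405a37e is possible iff 9725a50 is an ancestor of 405a37e.
Ancestors of 405a37e: {405a37e, b20c60e, d7cbbab, e501858}.
9725a50 is not among them, so fast-forward is not possible.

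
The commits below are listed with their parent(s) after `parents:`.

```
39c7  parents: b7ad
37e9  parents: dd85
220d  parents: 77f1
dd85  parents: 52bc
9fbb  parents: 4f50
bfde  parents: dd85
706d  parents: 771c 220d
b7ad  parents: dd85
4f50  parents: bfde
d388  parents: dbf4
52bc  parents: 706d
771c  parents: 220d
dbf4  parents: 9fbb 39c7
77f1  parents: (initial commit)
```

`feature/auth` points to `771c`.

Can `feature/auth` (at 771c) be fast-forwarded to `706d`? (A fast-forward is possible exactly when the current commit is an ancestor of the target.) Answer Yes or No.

A fast-forward from 771c to 706d is possible iff 771c is an ancestor of 706d.
Ancestors of 706d: {220d, 706d, 771c, 77f1}.
771c is among them, so fast-forward is possible.

Yes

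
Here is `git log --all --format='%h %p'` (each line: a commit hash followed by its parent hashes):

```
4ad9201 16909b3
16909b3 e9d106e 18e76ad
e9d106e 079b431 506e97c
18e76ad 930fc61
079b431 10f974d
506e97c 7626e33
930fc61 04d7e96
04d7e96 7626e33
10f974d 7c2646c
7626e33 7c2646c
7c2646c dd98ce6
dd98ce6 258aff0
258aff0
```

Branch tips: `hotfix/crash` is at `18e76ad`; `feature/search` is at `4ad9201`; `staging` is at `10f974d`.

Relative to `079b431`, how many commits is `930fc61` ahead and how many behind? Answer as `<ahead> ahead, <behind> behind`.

Reachable from 930fc61: {04d7e96, 258aff0, 7626e33, 7c2646c, 930fc61, dd98ce6}.
Reachable from 079b431: {079b431, 10f974d, 258aff0, 7c2646c, dd98ce6}.
Only in 930fc61's history (ahead): {04d7e96, 7626e33, 930fc61} — 3.
Only in 079b431's history (behind): {079b431, 10f974d} — 2.

3 ahead, 2 behind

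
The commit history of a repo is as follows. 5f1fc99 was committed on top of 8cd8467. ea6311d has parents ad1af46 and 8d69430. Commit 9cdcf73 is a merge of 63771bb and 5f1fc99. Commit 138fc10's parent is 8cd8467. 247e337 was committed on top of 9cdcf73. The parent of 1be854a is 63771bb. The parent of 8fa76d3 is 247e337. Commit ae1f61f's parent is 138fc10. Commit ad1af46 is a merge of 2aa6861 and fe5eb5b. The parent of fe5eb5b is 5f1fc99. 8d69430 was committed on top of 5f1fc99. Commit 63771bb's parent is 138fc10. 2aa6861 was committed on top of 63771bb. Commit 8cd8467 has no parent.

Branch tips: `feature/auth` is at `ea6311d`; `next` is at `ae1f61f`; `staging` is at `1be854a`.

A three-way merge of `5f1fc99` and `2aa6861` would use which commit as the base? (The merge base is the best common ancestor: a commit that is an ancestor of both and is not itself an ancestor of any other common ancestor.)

Ancestors of 5f1fc99: {5f1fc99, 8cd8467}.
Ancestors of 2aa6861: {138fc10, 2aa6861, 63771bb, 8cd8467}.
Common ancestors: {8cd8467}.
The only common ancestor is 8cd8467, so it is the merge base.

8cd8467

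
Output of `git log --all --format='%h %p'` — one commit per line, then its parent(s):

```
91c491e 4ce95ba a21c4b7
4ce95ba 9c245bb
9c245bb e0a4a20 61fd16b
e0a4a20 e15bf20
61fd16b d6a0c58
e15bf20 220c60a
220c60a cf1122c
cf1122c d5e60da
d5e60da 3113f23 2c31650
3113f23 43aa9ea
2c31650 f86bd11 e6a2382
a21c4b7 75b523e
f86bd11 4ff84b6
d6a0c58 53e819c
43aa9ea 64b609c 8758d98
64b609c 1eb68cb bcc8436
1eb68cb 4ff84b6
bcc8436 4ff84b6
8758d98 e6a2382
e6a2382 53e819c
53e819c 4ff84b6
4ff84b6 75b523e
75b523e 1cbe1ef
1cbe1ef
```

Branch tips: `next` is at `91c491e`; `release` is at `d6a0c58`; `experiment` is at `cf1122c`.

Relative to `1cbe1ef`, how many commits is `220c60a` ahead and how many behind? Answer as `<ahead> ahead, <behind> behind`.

Reachable from 220c60a: {1cbe1ef, 1eb68cb, 220c60a, 2c31650, 3113f23, 43aa9ea, 4ff84b6, 53e819c, 64b609c, 75b523e, 8758d98, bcc8436, cf1122c, d5e60da, e6a2382, f86bd11}.
Reachable from 1cbe1ef: {1cbe1ef}.
Only in 220c60a's history (ahead): {1eb68cb, 220c60a, 2c31650, 3113f23, 43aa9ea, 4ff84b6, 53e819c, 64b609c, 75b523e, 8758d98, bcc8436, cf1122c, d5e60da, e6a2382, f86bd11} — 15.
Only in 1cbe1ef's history (behind): {} — 0.

15 ahead, 0 behind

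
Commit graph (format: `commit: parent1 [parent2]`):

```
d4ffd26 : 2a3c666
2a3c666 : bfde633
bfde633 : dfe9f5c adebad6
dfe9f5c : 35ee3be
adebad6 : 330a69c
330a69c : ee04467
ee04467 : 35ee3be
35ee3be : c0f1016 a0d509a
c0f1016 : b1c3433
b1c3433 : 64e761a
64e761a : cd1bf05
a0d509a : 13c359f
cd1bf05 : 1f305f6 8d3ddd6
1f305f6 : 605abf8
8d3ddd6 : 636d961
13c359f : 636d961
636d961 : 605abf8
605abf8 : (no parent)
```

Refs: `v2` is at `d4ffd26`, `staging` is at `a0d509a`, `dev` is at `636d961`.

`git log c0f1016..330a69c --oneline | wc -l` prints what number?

5

Reachable from 330a69c: {13c359f, 1f305f6, 330a69c, 35ee3be, 605abf8, 636d961, 64e761a, 8d3ddd6, a0d509a, b1c3433, c0f1016, cd1bf05, ee04467}.
Reachable from c0f1016: {1f305f6, 605abf8, 636d961, 64e761a, 8d3ddd6, b1c3433, c0f1016, cd1bf05}.
In 330a69c's history but not c0f1016's: {13c359f, 330a69c, 35ee3be, a0d509a, ee04467} — 5 commits.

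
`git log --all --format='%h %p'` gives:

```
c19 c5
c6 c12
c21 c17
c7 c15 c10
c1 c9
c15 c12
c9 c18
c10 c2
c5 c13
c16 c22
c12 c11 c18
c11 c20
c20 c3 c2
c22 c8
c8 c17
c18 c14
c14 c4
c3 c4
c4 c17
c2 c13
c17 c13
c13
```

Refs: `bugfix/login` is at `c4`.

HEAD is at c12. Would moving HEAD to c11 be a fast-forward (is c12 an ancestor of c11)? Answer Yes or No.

No

A fast-forward from c12 to c11 is possible iff c12 is an ancestor of c11.
Ancestors of c11: {c11, c13, c17, c2, c20, c3, c4}.
c12 is not among them, so fast-forward is not possible.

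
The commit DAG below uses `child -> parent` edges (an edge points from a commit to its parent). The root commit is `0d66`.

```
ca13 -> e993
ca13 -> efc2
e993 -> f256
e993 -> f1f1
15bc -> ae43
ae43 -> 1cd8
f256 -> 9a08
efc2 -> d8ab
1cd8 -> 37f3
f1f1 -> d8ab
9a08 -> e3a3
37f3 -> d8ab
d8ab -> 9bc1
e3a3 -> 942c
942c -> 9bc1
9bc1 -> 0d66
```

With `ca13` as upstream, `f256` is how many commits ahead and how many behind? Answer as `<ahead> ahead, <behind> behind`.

0 ahead, 5 behind

Reachable from f256: {0d66, 942c, 9a08, 9bc1, e3a3, f256}.
Reachable from ca13: {0d66, 942c, 9a08, 9bc1, ca13, d8ab, e3a3, e993, efc2, f1f1, f256}.
Only in f256's history (ahead): {} — 0.
Only in ca13's history (behind): {ca13, d8ab, e993, efc2, f1f1} — 5.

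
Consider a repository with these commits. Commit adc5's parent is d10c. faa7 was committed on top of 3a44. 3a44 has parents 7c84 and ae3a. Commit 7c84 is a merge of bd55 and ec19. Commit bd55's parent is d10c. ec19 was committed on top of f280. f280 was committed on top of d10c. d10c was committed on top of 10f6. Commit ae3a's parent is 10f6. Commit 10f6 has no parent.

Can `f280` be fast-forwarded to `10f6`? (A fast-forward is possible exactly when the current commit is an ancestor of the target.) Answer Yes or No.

No

A fast-forward from f280 to 10f6 is possible iff f280 is an ancestor of 10f6.
Ancestors of 10f6: {10f6}.
f280 is not among them, so fast-forward is not possible.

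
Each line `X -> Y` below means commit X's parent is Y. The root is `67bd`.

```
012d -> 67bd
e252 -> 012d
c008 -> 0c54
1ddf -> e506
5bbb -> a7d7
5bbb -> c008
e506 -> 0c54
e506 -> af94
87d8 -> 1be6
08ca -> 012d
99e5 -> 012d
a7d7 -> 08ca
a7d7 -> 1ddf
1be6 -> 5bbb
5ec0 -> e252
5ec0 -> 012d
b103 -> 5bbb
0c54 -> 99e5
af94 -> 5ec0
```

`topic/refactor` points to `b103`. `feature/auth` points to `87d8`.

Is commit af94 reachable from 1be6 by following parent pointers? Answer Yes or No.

Ancestors of 1be6 (commits reachable by following parents): {012d, 08ca, 0c54, 1be6, 1ddf, 5bbb, 5ec0, 67bd, 99e5, a7d7, af94, c008, e252, e506}.
af94 is in that set, so it is an ancestor of 1be6.

Yes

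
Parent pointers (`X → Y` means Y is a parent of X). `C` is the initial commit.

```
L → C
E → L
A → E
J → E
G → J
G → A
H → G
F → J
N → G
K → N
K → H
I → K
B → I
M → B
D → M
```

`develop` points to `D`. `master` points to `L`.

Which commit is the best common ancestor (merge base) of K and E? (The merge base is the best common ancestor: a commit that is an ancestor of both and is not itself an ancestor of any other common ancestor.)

E

Ancestors of K: {A, C, E, G, H, J, K, L, N}.
Ancestors of E: {C, E, L}.
Common ancestors: {C, E, L}.
Among these, E is not an ancestor of any other common ancestor — it is the merge base.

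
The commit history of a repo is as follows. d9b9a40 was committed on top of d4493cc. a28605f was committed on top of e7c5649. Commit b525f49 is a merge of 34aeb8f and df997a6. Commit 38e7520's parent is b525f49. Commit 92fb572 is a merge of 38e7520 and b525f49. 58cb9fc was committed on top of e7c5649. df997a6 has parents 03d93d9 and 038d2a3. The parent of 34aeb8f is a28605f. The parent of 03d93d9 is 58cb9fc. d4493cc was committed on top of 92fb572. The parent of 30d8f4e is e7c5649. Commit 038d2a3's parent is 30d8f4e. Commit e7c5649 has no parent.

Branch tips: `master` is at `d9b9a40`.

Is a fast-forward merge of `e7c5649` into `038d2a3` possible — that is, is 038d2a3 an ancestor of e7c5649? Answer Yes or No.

No

A fast-forward from 038d2a3 to e7c5649 is possible iff 038d2a3 is an ancestor of e7c5649.
Ancestors of e7c5649: {e7c5649}.
038d2a3 is not among them, so fast-forward is not possible.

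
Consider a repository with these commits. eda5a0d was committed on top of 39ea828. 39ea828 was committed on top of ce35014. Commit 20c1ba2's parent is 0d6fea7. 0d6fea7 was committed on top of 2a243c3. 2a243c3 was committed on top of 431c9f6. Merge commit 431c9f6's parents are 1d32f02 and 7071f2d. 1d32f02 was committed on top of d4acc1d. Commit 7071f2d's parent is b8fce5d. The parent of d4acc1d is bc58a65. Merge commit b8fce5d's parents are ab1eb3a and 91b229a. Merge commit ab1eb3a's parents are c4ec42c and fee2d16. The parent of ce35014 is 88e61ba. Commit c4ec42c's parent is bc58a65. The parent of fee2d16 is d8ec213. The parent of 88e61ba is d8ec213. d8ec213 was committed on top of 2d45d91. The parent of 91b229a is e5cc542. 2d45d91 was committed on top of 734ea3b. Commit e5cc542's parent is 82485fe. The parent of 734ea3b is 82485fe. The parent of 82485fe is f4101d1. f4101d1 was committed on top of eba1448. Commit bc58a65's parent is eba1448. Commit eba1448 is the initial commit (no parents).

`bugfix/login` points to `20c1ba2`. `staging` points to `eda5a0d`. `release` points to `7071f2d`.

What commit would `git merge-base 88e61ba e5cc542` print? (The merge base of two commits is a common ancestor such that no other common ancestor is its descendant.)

82485fe

Ancestors of 88e61ba: {2d45d91, 734ea3b, 82485fe, 88e61ba, d8ec213, eba1448, f4101d1}.
Ancestors of e5cc542: {82485fe, e5cc542, eba1448, f4101d1}.
Common ancestors: {82485fe, eba1448, f4101d1}.
Among these, 82485fe is not an ancestor of any other common ancestor — it is the merge base.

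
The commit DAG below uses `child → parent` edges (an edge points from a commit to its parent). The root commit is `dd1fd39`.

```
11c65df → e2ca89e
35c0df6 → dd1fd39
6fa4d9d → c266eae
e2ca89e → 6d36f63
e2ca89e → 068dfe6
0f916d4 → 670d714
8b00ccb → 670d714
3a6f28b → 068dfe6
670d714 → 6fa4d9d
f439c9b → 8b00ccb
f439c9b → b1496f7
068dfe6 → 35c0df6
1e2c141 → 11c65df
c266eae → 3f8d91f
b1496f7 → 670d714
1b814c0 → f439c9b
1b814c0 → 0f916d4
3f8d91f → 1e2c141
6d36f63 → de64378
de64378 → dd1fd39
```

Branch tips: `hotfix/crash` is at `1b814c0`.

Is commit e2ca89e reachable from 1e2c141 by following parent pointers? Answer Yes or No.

Ancestors of 1e2c141 (commits reachable by following parents): {068dfe6, 11c65df, 1e2c141, 35c0df6, 6d36f63, dd1fd39, de64378, e2ca89e}.
e2ca89e is in that set, so it is an ancestor of 1e2c141.

Yes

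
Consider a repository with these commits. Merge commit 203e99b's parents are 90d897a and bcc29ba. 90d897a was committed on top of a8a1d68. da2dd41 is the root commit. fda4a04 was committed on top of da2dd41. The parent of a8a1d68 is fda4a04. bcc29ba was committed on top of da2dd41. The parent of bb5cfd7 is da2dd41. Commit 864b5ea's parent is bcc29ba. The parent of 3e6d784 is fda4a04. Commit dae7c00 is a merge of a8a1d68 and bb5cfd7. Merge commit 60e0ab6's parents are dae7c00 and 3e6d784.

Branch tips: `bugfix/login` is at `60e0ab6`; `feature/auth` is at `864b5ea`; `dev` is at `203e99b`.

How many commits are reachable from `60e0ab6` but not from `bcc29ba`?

6

Reachable from 60e0ab6: {3e6d784, 60e0ab6, a8a1d68, bb5cfd7, da2dd41, dae7c00, fda4a04}.
Reachable from bcc29ba: {bcc29ba, da2dd41}.
In 60e0ab6's history but not bcc29ba's: {3e6d784, 60e0ab6, a8a1d68, bb5cfd7, dae7c00, fda4a04} — 6 commits.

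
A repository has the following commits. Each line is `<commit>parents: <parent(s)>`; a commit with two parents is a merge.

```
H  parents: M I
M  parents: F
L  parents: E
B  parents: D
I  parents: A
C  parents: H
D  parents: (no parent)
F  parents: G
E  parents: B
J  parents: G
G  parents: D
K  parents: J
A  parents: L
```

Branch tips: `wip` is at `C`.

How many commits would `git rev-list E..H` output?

Reachable from H: {A, B, D, E, F, G, H, I, L, M}.
Reachable from E: {B, D, E}.
In H's history but not E's: {A, F, G, H, I, L, M} — 7 commits.

7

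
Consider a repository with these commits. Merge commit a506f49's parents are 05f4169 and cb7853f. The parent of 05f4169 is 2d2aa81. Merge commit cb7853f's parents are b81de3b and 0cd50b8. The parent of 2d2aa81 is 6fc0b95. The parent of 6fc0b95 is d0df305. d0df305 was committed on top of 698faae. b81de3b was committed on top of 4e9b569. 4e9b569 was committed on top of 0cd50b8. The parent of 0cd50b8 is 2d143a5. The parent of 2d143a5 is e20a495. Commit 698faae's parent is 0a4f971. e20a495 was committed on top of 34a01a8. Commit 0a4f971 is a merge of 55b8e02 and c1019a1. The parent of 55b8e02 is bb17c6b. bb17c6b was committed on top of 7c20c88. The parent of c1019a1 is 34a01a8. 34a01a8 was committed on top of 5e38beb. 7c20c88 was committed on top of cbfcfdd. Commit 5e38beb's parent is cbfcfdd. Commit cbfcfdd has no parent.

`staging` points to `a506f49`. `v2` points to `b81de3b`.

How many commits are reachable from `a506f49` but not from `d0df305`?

10

Reachable from a506f49: {05f4169, 0a4f971, 0cd50b8, 2d143a5, 2d2aa81, 34a01a8, 4e9b569, 55b8e02, 5e38beb, 698faae, 6fc0b95, 7c20c88, a506f49, b81de3b, bb17c6b, c1019a1, cb7853f, cbfcfdd, d0df305, e20a495}.
Reachable from d0df305: {0a4f971, 34a01a8, 55b8e02, 5e38beb, 698faae, 7c20c88, bb17c6b, c1019a1, cbfcfdd, d0df305}.
In a506f49's history but not d0df305's: {05f4169, 0cd50b8, 2d143a5, 2d2aa81, 4e9b569, 6fc0b95, a506f49, b81de3b, cb7853f, e20a495} — 10 commits.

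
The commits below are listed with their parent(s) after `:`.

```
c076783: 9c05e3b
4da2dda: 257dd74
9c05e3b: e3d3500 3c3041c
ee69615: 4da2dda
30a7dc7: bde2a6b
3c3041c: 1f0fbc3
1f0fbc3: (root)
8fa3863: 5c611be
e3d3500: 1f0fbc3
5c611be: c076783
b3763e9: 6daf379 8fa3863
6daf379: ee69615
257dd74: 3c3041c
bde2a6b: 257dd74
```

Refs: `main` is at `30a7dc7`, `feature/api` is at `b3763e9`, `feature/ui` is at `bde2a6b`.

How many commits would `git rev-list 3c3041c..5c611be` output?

4

Reachable from 5c611be: {1f0fbc3, 3c3041c, 5c611be, 9c05e3b, c076783, e3d3500}.
Reachable from 3c3041c: {1f0fbc3, 3c3041c}.
In 5c611be's history but not 3c3041c's: {5c611be, 9c05e3b, c076783, e3d3500} — 4 commits.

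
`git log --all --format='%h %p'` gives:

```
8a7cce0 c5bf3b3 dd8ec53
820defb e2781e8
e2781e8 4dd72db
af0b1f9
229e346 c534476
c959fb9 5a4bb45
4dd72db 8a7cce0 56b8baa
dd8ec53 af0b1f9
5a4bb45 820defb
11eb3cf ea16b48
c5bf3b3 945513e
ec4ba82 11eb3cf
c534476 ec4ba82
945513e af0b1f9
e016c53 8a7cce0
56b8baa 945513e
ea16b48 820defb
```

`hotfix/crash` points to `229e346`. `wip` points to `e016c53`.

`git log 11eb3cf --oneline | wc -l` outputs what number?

11

Walking parent pointers from 11eb3cf: reachable set = {11eb3cf, 4dd72db, 56b8baa, 820defb, 8a7cce0, 945513e, af0b1f9, c5bf3b3, dd8ec53, e2781e8, ea16b48}.
That is 11 commits.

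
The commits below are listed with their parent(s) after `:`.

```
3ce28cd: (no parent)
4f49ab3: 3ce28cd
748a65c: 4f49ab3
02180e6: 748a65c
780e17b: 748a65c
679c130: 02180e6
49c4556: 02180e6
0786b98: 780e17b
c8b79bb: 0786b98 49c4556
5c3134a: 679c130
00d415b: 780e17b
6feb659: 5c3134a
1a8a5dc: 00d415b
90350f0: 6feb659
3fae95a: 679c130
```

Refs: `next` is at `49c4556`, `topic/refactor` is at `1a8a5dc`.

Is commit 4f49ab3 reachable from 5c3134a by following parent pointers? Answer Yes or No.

Yes

Ancestors of 5c3134a (commits reachable by following parents): {02180e6, 3ce28cd, 4f49ab3, 5c3134a, 679c130, 748a65c}.
4f49ab3 is in that set, so it is an ancestor of 5c3134a.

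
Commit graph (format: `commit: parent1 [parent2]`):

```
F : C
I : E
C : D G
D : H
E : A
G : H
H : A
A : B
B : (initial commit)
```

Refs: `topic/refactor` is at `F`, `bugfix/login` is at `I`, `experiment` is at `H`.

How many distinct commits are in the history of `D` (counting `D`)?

4

Walking parent pointers from D: reachable set = {A, B, D, H}.
That is 4 commits.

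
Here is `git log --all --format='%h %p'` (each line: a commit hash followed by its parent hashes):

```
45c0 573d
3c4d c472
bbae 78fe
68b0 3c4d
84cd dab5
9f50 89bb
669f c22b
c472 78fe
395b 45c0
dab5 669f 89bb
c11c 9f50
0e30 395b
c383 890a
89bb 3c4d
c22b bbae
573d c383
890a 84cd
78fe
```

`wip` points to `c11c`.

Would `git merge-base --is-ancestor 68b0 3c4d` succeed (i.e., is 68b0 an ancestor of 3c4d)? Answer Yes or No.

Ancestors of 3c4d: {3c4d, 78fe, c472}.
68b0 is not in that set, so it is not an ancestor of 3c4d.

No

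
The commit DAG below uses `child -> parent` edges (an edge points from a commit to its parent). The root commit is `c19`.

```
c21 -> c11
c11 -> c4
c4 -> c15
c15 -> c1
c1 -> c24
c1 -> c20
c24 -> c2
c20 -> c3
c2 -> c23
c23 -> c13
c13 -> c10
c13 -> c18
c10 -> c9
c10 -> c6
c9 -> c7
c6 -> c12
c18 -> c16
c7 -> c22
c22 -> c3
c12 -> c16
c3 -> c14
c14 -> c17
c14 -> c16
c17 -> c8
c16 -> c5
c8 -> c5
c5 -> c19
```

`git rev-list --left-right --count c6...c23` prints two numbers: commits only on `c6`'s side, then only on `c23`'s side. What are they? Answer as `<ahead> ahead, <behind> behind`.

Reachable from c6: {c12, c16, c19, c5, c6}.
Reachable from c23: {c10, c12, c13, c14, c16, c17, c18, c19, c22, c23, c3, c5, c6, c7, c8, c9}.
Only in c6's history (ahead): {} — 0.
Only in c23's history (behind): {c10, c13, c14, c17, c18, c22, c23, c3, c7, c8, c9} — 11.

0 ahead, 11 behind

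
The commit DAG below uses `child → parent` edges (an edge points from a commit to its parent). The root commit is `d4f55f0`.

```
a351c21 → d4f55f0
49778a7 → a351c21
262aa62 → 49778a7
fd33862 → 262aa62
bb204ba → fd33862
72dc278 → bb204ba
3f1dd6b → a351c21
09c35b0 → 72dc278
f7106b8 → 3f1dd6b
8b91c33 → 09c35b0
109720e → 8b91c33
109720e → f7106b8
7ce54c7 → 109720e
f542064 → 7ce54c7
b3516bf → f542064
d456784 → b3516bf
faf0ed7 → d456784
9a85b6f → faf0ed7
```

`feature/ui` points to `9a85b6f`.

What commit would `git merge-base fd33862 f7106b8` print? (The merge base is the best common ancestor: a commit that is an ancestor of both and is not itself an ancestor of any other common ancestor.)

a351c21

Ancestors of fd33862: {262aa62, 49778a7, a351c21, d4f55f0, fd33862}.
Ancestors of f7106b8: {3f1dd6b, a351c21, d4f55f0, f7106b8}.
Common ancestors: {a351c21, d4f55f0}.
Among these, a351c21 is not an ancestor of any other common ancestor — it is the merge base.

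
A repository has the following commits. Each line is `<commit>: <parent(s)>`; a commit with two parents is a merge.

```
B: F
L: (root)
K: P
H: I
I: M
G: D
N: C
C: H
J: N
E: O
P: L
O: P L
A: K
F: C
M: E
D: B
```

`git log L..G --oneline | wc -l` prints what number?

Reachable from G: {B, C, D, E, F, G, H, I, L, M, O, P}.
Reachable from L: {L}.
In G's history but not L's: {B, C, D, E, F, G, H, I, M, O, P} — 11 commits.

11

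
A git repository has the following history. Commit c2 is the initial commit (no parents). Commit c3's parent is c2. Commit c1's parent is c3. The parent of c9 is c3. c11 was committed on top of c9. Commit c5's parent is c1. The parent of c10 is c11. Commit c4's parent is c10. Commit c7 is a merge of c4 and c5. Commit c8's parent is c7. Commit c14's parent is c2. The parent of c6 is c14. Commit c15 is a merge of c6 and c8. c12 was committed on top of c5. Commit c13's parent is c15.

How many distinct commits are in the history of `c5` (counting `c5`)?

Walking parent pointers from c5: reachable set = {c1, c2, c3, c5}.
That is 4 commits.

4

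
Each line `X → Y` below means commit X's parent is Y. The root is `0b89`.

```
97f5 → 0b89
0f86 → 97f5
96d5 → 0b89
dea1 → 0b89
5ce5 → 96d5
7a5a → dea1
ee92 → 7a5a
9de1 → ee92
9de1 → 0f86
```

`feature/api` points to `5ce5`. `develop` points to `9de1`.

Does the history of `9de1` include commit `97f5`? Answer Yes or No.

Ancestors of 9de1 (commits reachable by following parents): {0b89, 0f86, 7a5a, 97f5, 9de1, dea1, ee92}.
97f5 is in that set, so it is an ancestor of 9de1.

Yes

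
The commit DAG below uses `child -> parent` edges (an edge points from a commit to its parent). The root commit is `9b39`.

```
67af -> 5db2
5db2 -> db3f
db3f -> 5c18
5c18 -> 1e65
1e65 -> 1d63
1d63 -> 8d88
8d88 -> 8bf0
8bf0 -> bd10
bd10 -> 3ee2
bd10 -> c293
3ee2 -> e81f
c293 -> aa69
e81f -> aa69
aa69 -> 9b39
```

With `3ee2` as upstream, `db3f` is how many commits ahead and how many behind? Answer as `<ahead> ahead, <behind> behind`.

8 ahead, 0 behind

Reachable from db3f: {1d63, 1e65, 3ee2, 5c18, 8bf0, 8d88, 9b39, aa69, bd10, c293, db3f, e81f}.
Reachable from 3ee2: {3ee2, 9b39, aa69, e81f}.
Only in db3f's history (ahead): {1d63, 1e65, 5c18, 8bf0, 8d88, bd10, c293, db3f} — 8.
Only in 3ee2's history (behind): {} — 0.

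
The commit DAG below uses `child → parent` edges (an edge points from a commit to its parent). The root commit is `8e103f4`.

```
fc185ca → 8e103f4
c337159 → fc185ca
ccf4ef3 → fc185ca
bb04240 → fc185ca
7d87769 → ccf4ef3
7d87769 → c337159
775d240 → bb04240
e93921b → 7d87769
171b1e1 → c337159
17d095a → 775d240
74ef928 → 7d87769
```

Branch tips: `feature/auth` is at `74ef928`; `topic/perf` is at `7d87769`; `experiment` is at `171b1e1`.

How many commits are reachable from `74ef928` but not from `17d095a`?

Reachable from 74ef928: {74ef928, 7d87769, 8e103f4, c337159, ccf4ef3, fc185ca}.
Reachable from 17d095a: {17d095a, 775d240, 8e103f4, bb04240, fc185ca}.
In 74ef928's history but not 17d095a's: {74ef928, 7d87769, c337159, ccf4ef3} — 4 commits.

4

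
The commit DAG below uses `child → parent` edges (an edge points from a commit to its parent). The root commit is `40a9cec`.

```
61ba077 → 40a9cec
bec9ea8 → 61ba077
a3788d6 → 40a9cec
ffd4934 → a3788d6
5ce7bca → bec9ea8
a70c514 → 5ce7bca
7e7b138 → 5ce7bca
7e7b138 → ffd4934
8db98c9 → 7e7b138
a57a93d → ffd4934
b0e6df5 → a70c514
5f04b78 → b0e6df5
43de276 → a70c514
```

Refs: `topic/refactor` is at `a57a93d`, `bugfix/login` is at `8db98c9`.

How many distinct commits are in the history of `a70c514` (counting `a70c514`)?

5

Walking parent pointers from a70c514: reachable set = {40a9cec, 5ce7bca, 61ba077, a70c514, bec9ea8}.
That is 5 commits.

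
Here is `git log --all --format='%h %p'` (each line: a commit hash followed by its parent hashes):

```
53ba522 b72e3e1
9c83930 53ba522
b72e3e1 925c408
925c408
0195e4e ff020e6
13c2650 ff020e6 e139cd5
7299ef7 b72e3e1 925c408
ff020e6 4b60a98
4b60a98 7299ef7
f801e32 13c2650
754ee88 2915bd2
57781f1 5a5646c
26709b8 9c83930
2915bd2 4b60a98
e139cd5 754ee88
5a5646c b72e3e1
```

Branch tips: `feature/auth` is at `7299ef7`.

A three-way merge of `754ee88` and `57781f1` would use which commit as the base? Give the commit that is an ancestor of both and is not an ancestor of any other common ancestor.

b72e3e1

Ancestors of 754ee88: {2915bd2, 4b60a98, 7299ef7, 754ee88, 925c408, b72e3e1}.
Ancestors of 57781f1: {57781f1, 5a5646c, 925c408, b72e3e1}.
Common ancestors: {925c408, b72e3e1}.
Among these, b72e3e1 is not an ancestor of any other common ancestor — it is the merge base.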